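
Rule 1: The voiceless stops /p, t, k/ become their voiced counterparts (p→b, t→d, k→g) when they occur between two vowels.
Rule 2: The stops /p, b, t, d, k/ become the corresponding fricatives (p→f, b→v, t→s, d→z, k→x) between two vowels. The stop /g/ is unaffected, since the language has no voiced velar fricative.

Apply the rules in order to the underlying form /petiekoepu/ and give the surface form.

Rule 1 (intervocalic voicing): /t/ is a voiceless stop between vowels /e/ and /i/, so it voices to [d]. /k/ is a voiceless stop between vowels /e/ and /o/, so it voices to [g]. /p/ is a voiceless stop between vowels /e/ and /u/, so it voices to [b]. /petiekoepu/ → pediegoebu.
Rule 2 (intervocalic spirantization): /d/ is a stop between vowels /e/ and /i/, so it spirantizes to the fricative [z]. /b/ is a stop between vowels /e/ and /u/, so it spirantizes to the fricative [v]. /pediegoebu/ → peziegoevu.

peziegoevu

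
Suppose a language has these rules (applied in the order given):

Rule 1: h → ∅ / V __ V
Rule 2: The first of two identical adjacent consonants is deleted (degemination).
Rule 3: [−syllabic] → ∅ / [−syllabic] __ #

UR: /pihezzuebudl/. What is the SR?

Rule 1 (intervocalic h-deletion): /h/ occurs between vowels /i/ and /e/, so it deletes. /pihezzuebudl/ → piezzuebudl.
Rule 2 (degemination): /zz/ is a geminate; the first /z/ deletes. /piezzuebudl/ → piezuebudl.
Rule 3 (final cluster simplification): /l/ is the second consonant of a word-final cluster /dl/, so it deletes. /piezuebudl/ → piezuebud.

piezuebud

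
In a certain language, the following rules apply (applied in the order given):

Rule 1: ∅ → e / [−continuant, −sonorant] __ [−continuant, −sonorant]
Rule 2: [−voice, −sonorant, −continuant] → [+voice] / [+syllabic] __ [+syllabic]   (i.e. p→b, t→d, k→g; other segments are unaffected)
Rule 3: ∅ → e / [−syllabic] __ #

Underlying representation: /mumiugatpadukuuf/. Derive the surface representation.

mumiugadebaduguufe

Rule 1 (stop-cluster e-epenthesis): /t/ and /p/ form a stop–stop cluster, so [e] is inserted between them. /mumiugatpadukuuf/ → mumiugatepadukuuf.
Rule 2 (intervocalic voicing): /t/ is a voiceless stop between vowels /a/ and /e/, so it voices to [d]. /p/ is a voiceless stop between vowels /e/ and /a/, so it voices to [b]. /k/ is a voiceless stop between vowels /u/ and /u/, so it voices to [g]. /mumiugatepadukuuf/ → mumiugadebaduguuf.
Rule 3 (final e-epenthesis): the form ends in the consonant /f/, so [e] is inserted word-finally. /mumiugadebaduguuf/ → mumiugadebaduguufe.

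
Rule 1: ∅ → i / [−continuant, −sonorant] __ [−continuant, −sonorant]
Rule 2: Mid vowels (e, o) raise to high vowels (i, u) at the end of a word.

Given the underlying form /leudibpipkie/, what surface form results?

Rule 1 (stop-cluster i-epenthesis): /b/ and /p/ form a stop–stop cluster, so [i] is inserted between them. /p/ and /k/ form a stop–stop cluster, so [i] is inserted between them. /leudibpipkie/ → leudibipipikie.
Rule 2 (final vowel raising): /e/ is a mid vowel in word-final position, so it raises to [i]. /leudibipipikie/ → leudibipipikii.

leudibipipikii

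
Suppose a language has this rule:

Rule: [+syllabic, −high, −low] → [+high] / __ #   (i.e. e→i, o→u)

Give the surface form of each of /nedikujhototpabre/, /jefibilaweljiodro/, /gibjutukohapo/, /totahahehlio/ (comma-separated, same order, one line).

/nedikujhototpabre/: /e/ is a mid vowel in word-final position, so it raises to [i]. → [nedikujhototpabri].
/jefibilaweljiodro/: /o/ is a mid vowel in word-final position, so it raises to [u]. → [jefibilaweljiodru].
/gibjutukohapo/: /o/ is a mid vowel in word-final position, so it raises to [u]. → [gibjutukohapu].
/totahahehlio/: /o/ is a mid vowel in word-final position, so it raises to [u]. → [totahahehliu].

nedikujhototpabri, jefibilaweljiodru, gibjutukohapu, totahahehliu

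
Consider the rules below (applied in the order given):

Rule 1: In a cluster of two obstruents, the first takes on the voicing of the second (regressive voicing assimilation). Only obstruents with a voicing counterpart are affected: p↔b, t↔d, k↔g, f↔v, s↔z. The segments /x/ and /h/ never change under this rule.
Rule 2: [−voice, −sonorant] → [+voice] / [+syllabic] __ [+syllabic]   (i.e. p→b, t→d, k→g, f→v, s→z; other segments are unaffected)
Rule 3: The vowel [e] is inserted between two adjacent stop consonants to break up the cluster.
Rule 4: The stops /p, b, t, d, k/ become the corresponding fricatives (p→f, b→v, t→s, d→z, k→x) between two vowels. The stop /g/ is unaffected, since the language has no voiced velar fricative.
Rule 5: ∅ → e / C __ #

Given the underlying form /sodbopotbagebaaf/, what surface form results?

sozevovozevagevaafe

Rule 1 (regressive voicing assimilation): /t/ precedes the voiced obstruent /b/, so it voices to [d] by assimilation. /sodbopotbagebaaf/ → sodbopodbagebaaf.
Rule 2 (intervocalic voicing): /p/ is a voiceless obstruent between vowels /o/ and /o/, so it voices to [b]. /sodbopodbagebaaf/ → sodbobodbagebaaf.
Rule 3 (stop-cluster e-epenthesis): /d/ and /b/ form a stop–stop cluster, so [e] is inserted between them. /d/ and /b/ form a stop–stop cluster, so [e] is inserted between them. /sodbobodbagebaaf/ → sodebobodebagebaaf.
Rule 4 (intervocalic spirantization): /d/ is a stop between vowels /o/ and /e/, so it spirantizes to the fricative [z]. /b/ is a stop between vowels /e/ and /o/, so it spirantizes to the fricative [v]. /b/ is a stop between vowels /o/ and /o/, so it spirantizes to the fricative [v]. /d/ is a stop between vowels /o/ and /e/, so it spirantizes to the fricative [z]. /b/ is a stop between vowels /e/ and /a/, so it spirantizes to the fricative [v]. /b/ is a stop between vowels /e/ and /a/, so it spirantizes to the fricative [v]. /sodebobodebagebaaf/ → sozevovozevagevaaf.
Rule 5 (final e-epenthesis): the form ends in the consonant /f/, so [e] is inserted word-finally. /sozevovozevagevaaf/ → sozevovozevagevaafe.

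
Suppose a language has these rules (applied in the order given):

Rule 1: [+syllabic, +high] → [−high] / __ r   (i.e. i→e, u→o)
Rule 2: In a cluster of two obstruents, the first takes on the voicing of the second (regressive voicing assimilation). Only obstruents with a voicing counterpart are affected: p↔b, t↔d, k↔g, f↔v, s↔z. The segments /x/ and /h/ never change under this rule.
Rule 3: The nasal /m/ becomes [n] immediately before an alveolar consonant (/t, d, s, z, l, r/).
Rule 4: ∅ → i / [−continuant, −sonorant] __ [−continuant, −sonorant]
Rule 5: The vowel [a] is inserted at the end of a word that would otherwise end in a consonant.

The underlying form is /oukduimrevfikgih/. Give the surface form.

Rule 1 (pre-rhotic lowering): no segment meets the environment; /oukduimrevfikgih/ is unchanged.
Rule 2 (regressive voicing assimilation): /k/ precedes the voiced obstruent /d/, so it voices to [g] by assimilation. /v/ precedes the voiceless obstruent /f/, so it devoices to [f] by assimilation. /k/ precedes the voiced obstruent /g/, so it voices to [g] by assimilation. /oukduimrevfikgih/ → ougduimreffiggih.
Rule 3 (nasal place assimilation): /m/ precedes the alveolar consonant /r/, so it assimilates in place to [n]. /ougduimreffiggih/ → ougduinreffiggih.
Rule 4 (stop-cluster i-epenthesis): /g/ and /d/ form a stop–stop cluster, so [i] is inserted between them. /g/ and /g/ form a stop–stop cluster, so [i] is inserted between them. /ougduinreffiggih/ → ougiduinreffigigih.
Rule 5 (final a-epenthesis): the form ends in the consonant /h/, so [a] is inserted word-finally. /ougiduinreffigigih/ → ougiduinreffigigiha.

ougiduinreffigigiha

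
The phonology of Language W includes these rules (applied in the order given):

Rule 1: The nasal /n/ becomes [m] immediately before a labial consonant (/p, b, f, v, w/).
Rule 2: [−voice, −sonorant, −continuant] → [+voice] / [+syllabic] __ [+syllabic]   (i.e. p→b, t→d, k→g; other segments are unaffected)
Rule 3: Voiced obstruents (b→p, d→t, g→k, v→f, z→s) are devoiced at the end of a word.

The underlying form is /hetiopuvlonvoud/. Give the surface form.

hediobuvlomvout

Rule 1 (nasal place assimilation): /n/ precedes the labial consonant /v/, so it assimilates in place to [m]. /hetiopuvlonvoud/ → hetiopuvlomvoud.
Rule 2 (intervocalic voicing): /t/ is a voiceless stop between vowels /e/ and /i/, so it voices to [d]. /p/ is a voiceless stop between vowels /o/ and /u/, so it voices to [b]. /hetiopuvlomvoud/ → hediobuvlomvoud.
Rule 3 (final devoicing): /d/ is a voiced obstruent in word-final position, so it devoices to [t]. /hediobuvlomvoud/ → hediobuvlomvout.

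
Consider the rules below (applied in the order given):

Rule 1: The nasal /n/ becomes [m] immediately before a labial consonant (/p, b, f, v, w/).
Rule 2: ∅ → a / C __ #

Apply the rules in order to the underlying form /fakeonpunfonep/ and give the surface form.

fakeompumfonepa

Rule 1 (nasal place assimilation): /n/ precedes the labial consonant /p/, so it assimilates in place to [m]. /n/ precedes the labial consonant /f/, so it assimilates in place to [m]. /fakeonpunfonep/ → fakeompumfonep.
Rule 2 (final a-epenthesis): the form ends in the consonant /p/, so [a] is inserted word-finally. /fakeompumfonep/ → fakeompumfonepa.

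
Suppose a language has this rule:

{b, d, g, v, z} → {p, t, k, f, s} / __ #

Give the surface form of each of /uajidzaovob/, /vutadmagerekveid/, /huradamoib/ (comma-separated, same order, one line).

/uajidzaovob/: /b/ is a voiced obstruent in word-final position, so it devoices to [p]. → [uajidzaovop].
/vutadmagerekveid/: /d/ is a voiced obstruent in word-final position, so it devoices to [t]. → [vutadmagerekveit].
/huradamoib/: /b/ is a voiced obstruent in word-final position, so it devoices to [p]. → [huradamoip].

uajidzaovop, vutadmagerekveit, huradamoip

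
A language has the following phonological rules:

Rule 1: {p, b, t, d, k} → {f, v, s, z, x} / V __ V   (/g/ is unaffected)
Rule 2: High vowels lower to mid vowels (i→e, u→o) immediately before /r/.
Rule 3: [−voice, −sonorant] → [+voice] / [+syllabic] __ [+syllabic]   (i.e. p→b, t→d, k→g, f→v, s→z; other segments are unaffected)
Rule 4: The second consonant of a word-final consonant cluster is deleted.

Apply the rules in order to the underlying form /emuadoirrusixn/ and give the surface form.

emuazoerruzix

Rule 1 (intervocalic spirantization): /d/ is a stop between vowels /a/ and /o/, so it spirantizes to the fricative [z]. /emuadoirrusixn/ → emuazoirrusixn.
Rule 2 (pre-rhotic lowering): /i/ is a high vowel immediately before /r/, so it lowers to [e]. /emuazoirrusixn/ → emuazoerrusixn.
Rule 3 (intervocalic voicing): /s/ is a voiceless obstruent between vowels /u/ and /i/, so it voices to [z]. /emuazoerrusixn/ → emuazoerruzixn.
Rule 4 (final cluster simplification): /n/ is the second consonant of a word-final cluster /xn/, so it deletes. /emuazoerruzixn/ → emuazoerruzix.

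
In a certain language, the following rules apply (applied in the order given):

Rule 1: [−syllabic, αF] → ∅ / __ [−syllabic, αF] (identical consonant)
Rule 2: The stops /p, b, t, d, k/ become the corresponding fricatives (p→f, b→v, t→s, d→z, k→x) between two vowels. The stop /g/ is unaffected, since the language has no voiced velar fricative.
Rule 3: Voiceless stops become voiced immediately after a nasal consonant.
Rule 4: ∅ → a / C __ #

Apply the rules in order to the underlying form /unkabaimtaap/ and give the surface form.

Rule 1 (degemination): no segment meets the environment; /unkabaimtaap/ is unchanged.
Rule 2 (intervocalic spirantization): /b/ is a stop between vowels /a/ and /a/, so it spirantizes to the fricative [v]. /unkabaimtaap/ → unkavaimtaap.
Rule 3 (post-nasal voicing): /k/ is a voiceless stop immediately after the nasal /n/, so it voices to [g]. /t/ is a voiceless stop immediately after the nasal /m/, so it voices to [d]. /unkavaimtaap/ → ungavaimdaap.
Rule 4 (final a-epenthesis): the form ends in the consonant /p/, so [a] is inserted word-finally. /ungavaimdaap/ → ungavaimdaapa.

ungavaimdaapa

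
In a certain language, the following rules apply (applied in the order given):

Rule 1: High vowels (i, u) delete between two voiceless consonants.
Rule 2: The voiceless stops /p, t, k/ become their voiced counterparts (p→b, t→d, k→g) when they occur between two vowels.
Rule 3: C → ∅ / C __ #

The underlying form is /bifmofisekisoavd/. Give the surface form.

bifmofseksoav

Rule 1 (high vowel syncope): /i/ is a high vowel flanked by voiceless consonants /f/ and /s/, so it deletes. /i/ is a high vowel flanked by voiceless consonants /k/ and /s/, so it deletes. /bifmofisekisoavd/ → bifmofseksoavd.
Rule 2 (intervocalic voicing): no segment meets the environment; /bifmofseksoavd/ is unchanged.
Rule 3 (final cluster simplification): /d/ is the second consonant of a word-final cluster /vd/, so it deletes. /bifmofseksoavd/ → bifmofseksoav.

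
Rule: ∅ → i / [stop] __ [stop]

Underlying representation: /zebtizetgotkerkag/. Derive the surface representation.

zebitizetigotikerkag

/b/ and /t/ form a stop–stop cluster, so [i] is inserted between them.
/t/ and /g/ form a stop–stop cluster, so [i] is inserted between them.
/t/ and /k/ form a stop–stop cluster, so [i] is inserted between them.
Surface form: [zebitizetigotikerkag].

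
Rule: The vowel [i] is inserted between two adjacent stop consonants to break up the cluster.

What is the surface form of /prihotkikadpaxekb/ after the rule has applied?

/t/ and /k/ form a stop–stop cluster, so [i] is inserted between them.
/d/ and /p/ form a stop–stop cluster, so [i] is inserted between them.
/k/ and /b/ form a stop–stop cluster, so [i] is inserted between them.
Surface form: [prihotikikadipaxekib].

prihotikikadipaxekib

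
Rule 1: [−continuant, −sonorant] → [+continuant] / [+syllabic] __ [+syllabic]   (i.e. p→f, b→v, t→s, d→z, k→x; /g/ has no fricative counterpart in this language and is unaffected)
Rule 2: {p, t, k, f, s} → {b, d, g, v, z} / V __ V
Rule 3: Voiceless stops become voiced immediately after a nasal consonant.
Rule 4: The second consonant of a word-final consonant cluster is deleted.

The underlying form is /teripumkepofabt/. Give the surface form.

Rule 1 (intervocalic spirantization): /p/ is a stop between vowels /i/ and /u/, so it spirantizes to the fricative [f]. /p/ is a stop between vowels /e/ and /o/, so it spirantizes to the fricative [f]. /teripumkepofabt/ → terifumkefofabt.
Rule 2 (intervocalic voicing): /f/ is a voiceless obstruent between vowels /i/ and /u/, so it voices to [v]. /f/ is a voiceless obstruent between vowels /e/ and /o/, so it voices to [v]. /f/ is a voiceless obstruent between vowels /o/ and /a/, so it voices to [v]. /terifumkefofabt/ → terivumkevovabt.
Rule 3 (post-nasal voicing): /k/ is a voiceless stop immediately after the nasal /m/, so it voices to [g]. /terivumkevovabt/ → terivumgevovabt.
Rule 4 (final cluster simplification): /t/ is the second consonant of a word-final cluster /bt/, so it deletes. /terivumgevovabt/ → terivumgevovab.

terivumgevovab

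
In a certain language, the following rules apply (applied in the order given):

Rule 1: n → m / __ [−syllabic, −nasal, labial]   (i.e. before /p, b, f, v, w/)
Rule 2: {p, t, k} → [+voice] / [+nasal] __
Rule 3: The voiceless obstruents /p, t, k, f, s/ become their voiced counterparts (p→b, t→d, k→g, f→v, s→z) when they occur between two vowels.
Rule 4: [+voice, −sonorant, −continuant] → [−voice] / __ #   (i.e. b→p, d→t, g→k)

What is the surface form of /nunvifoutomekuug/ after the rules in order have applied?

numvivoudomeguuk

Rule 1 (nasal place assimilation): /n/ precedes the labial consonant /v/, so it assimilates in place to [m]. /nunvifoutomekuug/ → numvifoutomekuug.
Rule 2 (post-nasal voicing): no segment meets the environment; /numvifoutomekuug/ is unchanged.
Rule 3 (intervocalic voicing): /f/ is a voiceless obstruent between vowels /i/ and /o/, so it voices to [v]. /t/ is a voiceless obstruent between vowels /u/ and /o/, so it voices to [d]. /k/ is a voiceless obstruent between vowels /e/ and /u/, so it voices to [g]. /numvifoutomekuug/ → numvivoudomeguug.
Rule 4 (final devoicing): /g/ is a voiced stop in word-final position, so it devoices to [k]. /numvivoudomeguug/ → numvivoudomeguuk.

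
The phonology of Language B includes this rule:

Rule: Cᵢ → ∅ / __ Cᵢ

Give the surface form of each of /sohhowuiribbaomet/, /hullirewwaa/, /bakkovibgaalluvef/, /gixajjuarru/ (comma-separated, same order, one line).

/sohhowuiribbaomet/: /hh/ is a geminate; the first /h/ deletes. /bb/ is a geminate; the first /b/ deletes. → [sohowuiribaomet].
/hullirewwaa/: /ll/ is a geminate; the first /l/ deletes. /ww/ is a geminate; the first /w/ deletes. → [hulirewaa].
/bakkovibgaalluvef/: /kk/ is a geminate; the first /k/ deletes. /ll/ is a geminate; the first /l/ deletes. → [bakovibgaaluvef].
/gixajjuarru/: /jj/ is a geminate; the first /j/ deletes. /rr/ is a geminate; the first /r/ deletes. → [gixajuaru].

sohowuiribaomet, hulirewaa, bakovibgaaluvef, gixajuaru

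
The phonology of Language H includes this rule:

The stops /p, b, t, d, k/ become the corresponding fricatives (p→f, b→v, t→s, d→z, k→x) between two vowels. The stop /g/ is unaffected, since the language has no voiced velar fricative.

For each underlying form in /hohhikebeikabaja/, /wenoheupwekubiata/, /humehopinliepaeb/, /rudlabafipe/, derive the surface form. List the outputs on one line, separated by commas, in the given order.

/hohhikebeikabaja/: /k/ is a stop between vowels /i/ and /e/, so it spirantizes to the fricative [x]. /b/ is a stop between vowels /e/ and /e/, so it spirantizes to the fricative [v]. /k/ is a stop between vowels /i/ and /a/, so it spirantizes to the fricative [x]. /b/ is a stop between vowels /a/ and /a/, so it spirantizes to the fricative [v]. → [hohhixeveixavaja].
/wenoheupwekubiata/: /k/ is a stop between vowels /e/ and /u/, so it spirantizes to the fricative [x]. /b/ is a stop between vowels /u/ and /i/, so it spirantizes to the fricative [v]. /t/ is a stop between vowels /a/ and /a/, so it spirantizes to the fricative [s]. → [wenoheupwexuviasa].
/humehopinliepaeb/: /p/ is a stop between vowels /o/ and /i/, so it spirantizes to the fricative [f]. /p/ is a stop between vowels /e/ and /a/, so it spirantizes to the fricative [f]. → [humehofinliefaeb].
/rudlabafipe/: /b/ is a stop between vowels /a/ and /a/, so it spirantizes to the fricative [v]. /p/ is a stop between vowels /i/ and /e/, so it spirantizes to the fricative [f]. → [rudlavafife].

hohhixeveixavaja, wenoheupwexuviasa, humehofinliefaeb, rudlavafife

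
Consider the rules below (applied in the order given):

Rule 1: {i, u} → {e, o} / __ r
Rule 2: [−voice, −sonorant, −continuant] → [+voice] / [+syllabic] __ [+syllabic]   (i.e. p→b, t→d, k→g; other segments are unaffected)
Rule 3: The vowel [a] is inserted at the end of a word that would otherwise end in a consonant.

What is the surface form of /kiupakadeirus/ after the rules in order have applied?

Rule 1 (pre-rhotic lowering): /i/ is a high vowel immediately before /r/, so it lowers to [e]. /kiupakadeirus/ → kiupakadeerus.
Rule 2 (intervocalic voicing): /p/ is a voiceless stop between vowels /u/ and /a/, so it voices to [b]. /k/ is a voiceless stop between vowels /a/ and /a/, so it voices to [g]. /kiupakadeerus/ → kiubagadeerus.
Rule 3 (final a-epenthesis): the form ends in the consonant /s/, so [a] is inserted word-finally. /kiubagadeerus/ → kiubagadeerusa.

kiubagadeerusa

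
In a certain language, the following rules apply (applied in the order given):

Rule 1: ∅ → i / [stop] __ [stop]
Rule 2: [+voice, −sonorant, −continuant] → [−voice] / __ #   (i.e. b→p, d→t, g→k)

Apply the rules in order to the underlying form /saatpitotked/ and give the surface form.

Rule 1 (stop-cluster i-epenthesis): /t/ and /p/ form a stop–stop cluster, so [i] is inserted between them. /t/ and /k/ form a stop–stop cluster, so [i] is inserted between them. /saatpitotked/ → saatipitotiked.
Rule 2 (final devoicing): /d/ is a voiced stop in word-final position, so it devoices to [t]. /saatipitotiked/ → saatipitotiket.

saatipitotiket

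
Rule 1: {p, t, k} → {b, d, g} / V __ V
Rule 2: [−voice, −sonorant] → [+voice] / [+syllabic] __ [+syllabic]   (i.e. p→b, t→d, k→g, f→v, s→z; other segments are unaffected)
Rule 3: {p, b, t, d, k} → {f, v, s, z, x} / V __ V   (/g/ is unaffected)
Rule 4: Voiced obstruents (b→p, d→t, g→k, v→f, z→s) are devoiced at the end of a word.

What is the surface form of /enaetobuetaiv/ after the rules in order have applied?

Rule 1 (intervocalic voicing): /t/ is a voiceless stop between vowels /e/ and /o/, so it voices to [d]. /t/ is a voiceless stop between vowels /e/ and /a/, so it voices to [d]. /enaetobuetaiv/ → enaedobuedaiv.
Rule 2 (intervocalic voicing): no segment meets the environment; /enaedobuedaiv/ is unchanged.
Rule 3 (intervocalic spirantization): /d/ is a stop between vowels /e/ and /o/, so it spirantizes to the fricative [z]. /b/ is a stop between vowels /o/ and /u/, so it spirantizes to the fricative [v]. /d/ is a stop between vowels /e/ and /a/, so it spirantizes to the fricative [z]. /enaedobuedaiv/ → enaezovuezaiv.
Rule 4 (final devoicing): /v/ is a voiced obstruent in word-final position, so it devoices to [f]. /enaezovuezaiv/ → enaezovuezaif.

enaezovuezaif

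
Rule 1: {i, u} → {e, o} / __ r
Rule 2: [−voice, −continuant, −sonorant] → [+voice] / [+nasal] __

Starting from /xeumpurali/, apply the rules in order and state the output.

Rule 1 (pre-rhotic lowering): /u/ is a high vowel immediately before /r/, so it lowers to [o]. /xeumpurali/ → xeumporali.
Rule 2 (post-nasal voicing): /p/ is a voiceless stop immediately after the nasal /m/, so it voices to [b]. /xeumporali/ → xeumborali.

xeumborali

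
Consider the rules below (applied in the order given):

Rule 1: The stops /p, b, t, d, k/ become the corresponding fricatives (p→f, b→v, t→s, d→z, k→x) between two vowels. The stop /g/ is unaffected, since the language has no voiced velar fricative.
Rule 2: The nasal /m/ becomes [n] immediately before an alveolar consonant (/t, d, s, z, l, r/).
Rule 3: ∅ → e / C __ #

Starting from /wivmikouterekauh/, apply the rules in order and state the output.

Rule 1 (intervocalic spirantization): /k/ is a stop between vowels /i/ and /o/, so it spirantizes to the fricative [x]. /t/ is a stop between vowels /u/ and /e/, so it spirantizes to the fricative [s]. /k/ is a stop between vowels /e/ and /a/, so it spirantizes to the fricative [x]. /wivmikouterekauh/ → wivmixouserexauh.
Rule 2 (nasal place assimilation): no segment meets the environment; /wivmixouserexauh/ is unchanged.
Rule 3 (final e-epenthesis): the form ends in the consonant /h/, so [e] is inserted word-finally. /wivmixouserexauh/ → wivmixouserexauhe.

wivmixouserexauhe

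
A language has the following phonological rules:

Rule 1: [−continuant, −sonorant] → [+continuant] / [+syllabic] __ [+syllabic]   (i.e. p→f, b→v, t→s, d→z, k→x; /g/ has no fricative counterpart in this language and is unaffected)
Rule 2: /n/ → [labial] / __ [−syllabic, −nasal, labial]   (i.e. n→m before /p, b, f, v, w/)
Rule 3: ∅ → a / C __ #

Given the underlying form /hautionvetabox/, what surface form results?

Rule 1 (intervocalic spirantization): /t/ is a stop between vowels /u/ and /i/, so it spirantizes to the fricative [s]. /t/ is a stop between vowels /e/ and /a/, so it spirantizes to the fricative [s]. /b/ is a stop between vowels /a/ and /o/, so it spirantizes to the fricative [v]. /hautionvetabox/ → hausionvesavox.
Rule 2 (nasal place assimilation): /n/ precedes the labial consonant /v/, so it assimilates in place to [m]. /hausionvesavox/ → hausiomvesavox.
Rule 3 (final a-epenthesis): the form ends in the consonant /x/, so [a] is inserted word-finally. /hausiomvesavox/ → hausiomvesavoxa.

hausiomvesavoxa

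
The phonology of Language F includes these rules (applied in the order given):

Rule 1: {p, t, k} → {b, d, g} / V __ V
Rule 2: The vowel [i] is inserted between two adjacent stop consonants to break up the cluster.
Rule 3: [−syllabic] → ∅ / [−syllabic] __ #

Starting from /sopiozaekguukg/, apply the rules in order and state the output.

sobiozaekiguukig

Rule 1 (intervocalic voicing): /p/ is a voiceless stop between vowels /o/ and /i/, so it voices to [b]. /sopiozaekguukg/ → sobiozaekguukg.
Rule 2 (stop-cluster i-epenthesis): /k/ and /g/ form a stop–stop cluster, so [i] is inserted between them. /k/ and /g/ form a stop–stop cluster, so [i] is inserted between them. /sobiozaekguukg/ → sobiozaekiguukig.
Rule 3 (final cluster simplification): no segment meets the environment; /sobiozaekiguukig/ is unchanged.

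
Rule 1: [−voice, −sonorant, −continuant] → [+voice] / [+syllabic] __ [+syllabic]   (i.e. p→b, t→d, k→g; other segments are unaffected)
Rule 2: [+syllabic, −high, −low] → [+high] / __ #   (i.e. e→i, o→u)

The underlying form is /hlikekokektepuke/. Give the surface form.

Rule 1 (intervocalic voicing): /k/ is a voiceless stop between vowels /i/ and /e/, so it voices to [g]. /k/ is a voiceless stop between vowels /e/ and /o/, so it voices to [g]. /k/ is a voiceless stop between vowels /o/ and /e/, so it voices to [g]. /p/ is a voiceless stop between vowels /e/ and /u/, so it voices to [b]. /k/ is a voiceless stop between vowels /u/ and /e/, so it voices to [g]. /hlikekokektepuke/ → hligegogektebuge.
Rule 2 (final vowel raising): /e/ is a mid vowel in word-final position, so it raises to [i]. /hligegogektebuge/ → hligegogektebugi.

hligegogektebugi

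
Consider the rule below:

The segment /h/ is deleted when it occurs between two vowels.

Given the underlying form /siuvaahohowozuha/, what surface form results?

/h/ occurs between vowels /a/ and /o/, so it deletes.
/h/ occurs between vowels /o/ and /o/, so it deletes.
/h/ occurs between vowels /u/ and /a/, so it deletes.
Surface form: [siuvaaoowozua].

siuvaaoowozua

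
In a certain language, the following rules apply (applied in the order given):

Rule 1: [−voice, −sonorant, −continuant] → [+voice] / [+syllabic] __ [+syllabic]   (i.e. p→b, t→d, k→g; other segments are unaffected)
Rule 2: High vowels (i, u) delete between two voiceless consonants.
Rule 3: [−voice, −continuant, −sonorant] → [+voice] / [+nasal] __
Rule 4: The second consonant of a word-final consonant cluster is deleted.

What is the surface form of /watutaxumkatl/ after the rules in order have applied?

Rule 1 (intervocalic voicing): /t/ is a voiceless stop between vowels /a/ and /u/, so it voices to [d]. /t/ is a voiceless stop between vowels /u/ and /a/, so it voices to [d]. /watutaxumkatl/ → wadudaxumkatl.
Rule 2 (high vowel syncope): no segment meets the environment; /wadudaxumkatl/ is unchanged.
Rule 3 (post-nasal voicing): /k/ is a voiceless stop immediately after the nasal /m/, so it voices to [g]. /wadudaxumkatl/ → wadudaxumgatl.
Rule 4 (final cluster simplification): /l/ is the second consonant of a word-final cluster /tl/, so it deletes. /wadudaxumgatl/ → wadudaxumgat.

wadudaxumgat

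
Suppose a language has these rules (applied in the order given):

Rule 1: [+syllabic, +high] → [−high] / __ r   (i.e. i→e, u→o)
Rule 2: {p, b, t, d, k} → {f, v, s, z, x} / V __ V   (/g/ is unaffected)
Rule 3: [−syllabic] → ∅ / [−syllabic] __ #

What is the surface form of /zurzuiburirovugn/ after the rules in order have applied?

Rule 1 (pre-rhotic lowering): /u/ is a high vowel immediately before /r/, so it lowers to [o]. /u/ is a high vowel immediately before /r/, so it lowers to [o]. /i/ is a high vowel immediately before /r/, so it lowers to [e]. /zurzuiburirovugn/ → zorzuiborerovugn.
Rule 2 (intervocalic spirantization): /b/ is a stop between vowels /i/ and /o/, so it spirantizes to the fricative [v]. /zorzuiborerovugn/ → zorzuivorerovugn.
Rule 3 (final cluster simplification): /n/ is the second consonant of a word-final cluster /gn/, so it deletes. /zorzuivorerovugn/ → zorzuivorerovug.

zorzuivorerovug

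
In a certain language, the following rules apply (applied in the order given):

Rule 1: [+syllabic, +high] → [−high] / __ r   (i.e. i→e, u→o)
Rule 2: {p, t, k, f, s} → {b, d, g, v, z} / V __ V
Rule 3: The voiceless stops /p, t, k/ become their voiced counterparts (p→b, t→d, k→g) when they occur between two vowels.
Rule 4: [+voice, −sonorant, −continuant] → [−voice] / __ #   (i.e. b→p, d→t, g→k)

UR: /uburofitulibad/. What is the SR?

Rule 1 (pre-rhotic lowering): /u/ is a high vowel immediately before /r/, so it lowers to [o]. /uburofitulibad/ → uborofitulibad.
Rule 2 (intervocalic voicing): /f/ is a voiceless obstruent between vowels /o/ and /i/, so it voices to [v]. /t/ is a voiceless obstruent between vowels /i/ and /u/, so it voices to [d]. /uborofitulibad/ → uborovidulibad.
Rule 3 (intervocalic voicing): no segment meets the environment; /uborovidulibad/ is unchanged.
Rule 4 (final devoicing): /d/ is a voiced stop in word-final position, so it devoices to [t]. /uborovidulibad/ → uborovidulibat.

uborovidulibat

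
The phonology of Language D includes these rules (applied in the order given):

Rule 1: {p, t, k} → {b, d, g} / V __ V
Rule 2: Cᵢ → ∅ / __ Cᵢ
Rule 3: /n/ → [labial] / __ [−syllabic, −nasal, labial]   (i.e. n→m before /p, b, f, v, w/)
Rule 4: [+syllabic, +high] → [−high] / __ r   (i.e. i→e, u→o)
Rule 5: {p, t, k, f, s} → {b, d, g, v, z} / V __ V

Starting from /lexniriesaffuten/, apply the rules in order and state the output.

Rule 1 (intervocalic voicing): /t/ is a voiceless stop between vowels /u/ and /e/, so it voices to [d]. /lexniriesaffuten/ → lexniriesaffuden.
Rule 2 (degemination): /ff/ is a geminate; the first /f/ deletes. /lexniriesaffuden/ → lexniriesafuden.
Rule 3 (nasal place assimilation): no segment meets the environment; /lexniriesafuden/ is unchanged.
Rule 4 (pre-rhotic lowering): /i/ is a high vowel immediately before /r/, so it lowers to [e]. /lexniriesafuden/ → lexneriesafuden.
Rule 5 (intervocalic voicing): /s/ is a voiceless obstruent between vowels /e/ and /a/, so it voices to [z]. /f/ is a voiceless obstruent between vowels /a/ and /u/, so it voices to [v]. /lexneriesafuden/ → lexneriezavuden.

lexneriezavuden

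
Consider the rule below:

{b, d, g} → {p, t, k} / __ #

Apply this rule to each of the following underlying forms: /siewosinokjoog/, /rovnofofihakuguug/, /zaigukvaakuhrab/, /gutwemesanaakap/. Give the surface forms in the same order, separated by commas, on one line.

/siewosinokjoog/: /g/ is a voiced stop in word-final position, so it devoices to [k]. → [siewosinokjook].
/rovnofofihakuguug/: /g/ is a voiced stop in word-final position, so it devoices to [k]. → [rovnofofihakuguuk].
/zaigukvaakuhrab/: /b/ is a voiced stop in word-final position, so it devoices to [p]. → [zaigukvaakuhrap].
/gutwemesanaakap/: the rule's environment is not met; surfaces unchanged as [gutwemesanaakap].

siewosinokjook, rovnofofihakuguuk, zaigukvaakuhrap, gutwemesanaakap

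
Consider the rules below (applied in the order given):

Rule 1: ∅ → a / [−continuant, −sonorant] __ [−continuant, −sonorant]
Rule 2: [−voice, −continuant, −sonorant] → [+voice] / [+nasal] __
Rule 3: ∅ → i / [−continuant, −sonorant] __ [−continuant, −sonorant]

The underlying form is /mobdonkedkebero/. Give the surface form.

mobadongedakebero

Rule 1 (stop-cluster a-epenthesis): /b/ and /d/ form a stop–stop cluster, so [a] is inserted between them. /d/ and /k/ form a stop–stop cluster, so [a] is inserted between them. /mobdonkedkebero/ → mobadonkedakebero.
Rule 2 (post-nasal voicing): /k/ is a voiceless stop immediately after the nasal /n/, so it voices to [g]. /mobadonkedakebero/ → mobadongedakebero.
Rule 3 (stop-cluster i-epenthesis): no segment meets the environment; /mobadongedakebero/ is unchanged.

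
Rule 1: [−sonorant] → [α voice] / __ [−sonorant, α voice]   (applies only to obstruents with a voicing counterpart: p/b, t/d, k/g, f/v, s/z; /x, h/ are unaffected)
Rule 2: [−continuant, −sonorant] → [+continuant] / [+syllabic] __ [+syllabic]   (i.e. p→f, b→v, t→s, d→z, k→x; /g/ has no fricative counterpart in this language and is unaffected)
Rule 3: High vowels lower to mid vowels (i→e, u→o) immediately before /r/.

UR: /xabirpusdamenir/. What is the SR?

xaverpuzdamener

Rule 1 (regressive voicing assimilation): /s/ precedes the voiced obstruent /d/, so it voices to [z] by assimilation. /xabirpusdamenir/ → xabirpuzdamenir.
Rule 2 (intervocalic spirantization): /b/ is a stop between vowels /a/ and /i/, so it spirantizes to the fricative [v]. /xabirpuzdamenir/ → xavirpuzdamenir.
Rule 3 (pre-rhotic lowering): /i/ is a high vowel immediately before /r/, so it lowers to [e]. /i/ is a high vowel immediately before /r/, so it lowers to [e]. /xavirpuzdamenir/ → xaverpuzdamener.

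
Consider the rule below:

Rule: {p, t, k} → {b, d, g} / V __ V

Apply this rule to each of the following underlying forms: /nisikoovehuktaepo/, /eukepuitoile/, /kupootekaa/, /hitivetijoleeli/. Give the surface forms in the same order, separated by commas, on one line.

nisigoovehuktaebo, eugebuidoile, kuboodegaa, hidivedijoleeli

/nisikoovehuktaepo/: /k/ is a voiceless stop between vowels /i/ and /o/, so it voices to [g]. /p/ is a voiceless stop between vowels /e/ and /o/, so it voices to [b]. → [nisigoovehuktaebo].
/eukepuitoile/: /k/ is a voiceless stop between vowels /u/ and /e/, so it voices to [g]. /p/ is a voiceless stop between vowels /e/ and /u/, so it voices to [b]. /t/ is a voiceless stop between vowels /i/ and /o/, so it voices to [d]. → [eugebuidoile].
/kupootekaa/: /p/ is a voiceless stop between vowels /u/ and /o/, so it voices to [b]. /t/ is a voiceless stop between vowels /o/ and /e/, so it voices to [d]. /k/ is a voiceless stop between vowels /e/ and /a/, so it voices to [g]. → [kuboodegaa].
/hitivetijoleeli/: /t/ is a voiceless stop between vowels /i/ and /i/, so it voices to [d]. /t/ is a voiceless stop between vowels /e/ and /i/, so it voices to [d]. → [hidivedijoleeli].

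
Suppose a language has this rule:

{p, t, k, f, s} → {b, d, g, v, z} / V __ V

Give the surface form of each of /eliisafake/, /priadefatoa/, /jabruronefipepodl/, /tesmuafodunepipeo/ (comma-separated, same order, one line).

eliizavage, priadevadoa, jabruronevibebodl, tesmuavodunebibeo

/eliisafake/: /s/ is a voiceless obstruent between vowels /i/ and /a/, so it voices to [z]. /f/ is a voiceless obstruent between vowels /a/ and /a/, so it voices to [v]. /k/ is a voiceless obstruent between vowels /a/ and /e/, so it voices to [g]. → [eliizavage].
/priadefatoa/: /f/ is a voiceless obstruent between vowels /e/ and /a/, so it voices to [v]. /t/ is a voiceless obstruent between vowels /a/ and /o/, so it voices to [d]. → [priadevadoa].
/jabruronefipepodl/: /f/ is a voiceless obstruent between vowels /e/ and /i/, so it voices to [v]. /p/ is a voiceless obstruent between vowels /i/ and /e/, so it voices to [b]. /p/ is a voiceless obstruent between vowels /e/ and /o/, so it voices to [b]. → [jabruronevibebodl].
/tesmuafodunepipeo/: /f/ is a voiceless obstruent between vowels /a/ and /o/, so it voices to [v]. /p/ is a voiceless obstruent between vowels /e/ and /i/, so it voices to [b]. /p/ is a voiceless obstruent between vowels /i/ and /e/, so it voices to [b]. → [tesmuavodunebibeo].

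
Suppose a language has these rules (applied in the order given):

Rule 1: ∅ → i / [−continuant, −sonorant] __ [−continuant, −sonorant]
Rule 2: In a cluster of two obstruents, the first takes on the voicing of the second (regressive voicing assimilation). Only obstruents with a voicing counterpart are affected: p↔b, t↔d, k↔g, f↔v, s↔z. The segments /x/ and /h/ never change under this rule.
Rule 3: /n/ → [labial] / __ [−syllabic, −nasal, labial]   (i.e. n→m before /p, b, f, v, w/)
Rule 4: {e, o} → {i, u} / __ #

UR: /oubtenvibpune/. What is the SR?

Rule 1 (stop-cluster i-epenthesis): /b/ and /t/ form a stop–stop cluster, so [i] is inserted between them. /b/ and /p/ form a stop–stop cluster, so [i] is inserted between them. /oubtenvibpune/ → oubitenvibipune.
Rule 2 (regressive voicing assimilation): no segment meets the environment; /oubitenvibipune/ is unchanged.
Rule 3 (nasal place assimilation): /n/ precedes the labial consonant /v/, so it assimilates in place to [m]. /oubitenvibipune/ → oubitemvibipune.
Rule 4 (final vowel raising): /e/ is a mid vowel in word-final position, so it raises to [i]. /oubitemvibipune/ → oubitemvibipuni.

oubitemvibipuni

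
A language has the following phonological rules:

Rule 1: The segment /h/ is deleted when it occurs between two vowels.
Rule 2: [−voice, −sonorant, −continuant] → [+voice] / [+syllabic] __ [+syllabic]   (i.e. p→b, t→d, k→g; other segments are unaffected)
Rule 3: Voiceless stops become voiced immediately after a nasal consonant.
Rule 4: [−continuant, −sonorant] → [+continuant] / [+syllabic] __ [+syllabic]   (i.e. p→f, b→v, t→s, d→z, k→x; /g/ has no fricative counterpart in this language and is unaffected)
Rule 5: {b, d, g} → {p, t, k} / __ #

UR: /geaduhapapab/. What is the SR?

geazuavavap

Rule 1 (intervocalic h-deletion): /h/ occurs between vowels /u/ and /a/, so it deletes. /geaduhapapab/ → geaduapapab.
Rule 2 (intervocalic voicing): /p/ is a voiceless stop between vowels /a/ and /a/, so it voices to [b]. /p/ is a voiceless stop between vowels /a/ and /a/, so it voices to [b]. /geaduapapab/ → geaduababab.
Rule 3 (post-nasal voicing): no segment meets the environment; /geaduababab/ is unchanged.
Rule 4 (intervocalic spirantization): /d/ is a stop between vowels /a/ and /u/, so it spirantizes to the fricative [z]. /b/ is a stop between vowels /a/ and /a/, so it spirantizes to the fricative [v]. /b/ is a stop between vowels /a/ and /a/, so it spirantizes to the fricative [v]. /geaduababab/ → geazuavavab.
Rule 5 (final devoicing): /b/ is a voiced stop in word-final position, so it devoices to [p]. /geazuavavab/ → geazuavavap.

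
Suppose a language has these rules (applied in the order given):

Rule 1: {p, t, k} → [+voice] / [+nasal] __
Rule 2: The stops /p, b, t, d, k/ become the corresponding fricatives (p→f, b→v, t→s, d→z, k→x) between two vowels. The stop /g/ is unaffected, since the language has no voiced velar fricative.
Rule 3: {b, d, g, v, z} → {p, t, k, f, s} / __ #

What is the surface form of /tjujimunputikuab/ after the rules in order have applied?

Rule 1 (post-nasal voicing): /p/ is a voiceless stop immediately after the nasal /n/, so it voices to [b]. /tjujimunputikuab/ → tjujimunbutikuab.
Rule 2 (intervocalic spirantization): /t/ is a stop between vowels /u/ and /i/, so it spirantizes to the fricative [s]. /k/ is a stop between vowels /i/ and /u/, so it spirantizes to the fricative [x]. /tjujimunbutikuab/ → tjujimunbusixuab.
Rule 3 (final devoicing): /b/ is a voiced obstruent in word-final position, so it devoices to [p]. /tjujimunbusixuab/ → tjujimunbusixuap.

tjujimunbusixuap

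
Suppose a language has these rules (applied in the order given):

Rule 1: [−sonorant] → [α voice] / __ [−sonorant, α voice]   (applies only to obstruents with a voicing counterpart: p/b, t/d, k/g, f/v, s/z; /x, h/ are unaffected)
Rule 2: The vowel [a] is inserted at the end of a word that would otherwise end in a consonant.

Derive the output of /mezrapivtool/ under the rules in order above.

Rule 1 (regressive voicing assimilation): /v/ precedes the voiceless obstruent /t/, so it devoices to [f] by assimilation. /mezrapivtool/ → mezrapiftool.
Rule 2 (final a-epenthesis): the form ends in the consonant /l/, so [a] is inserted word-finally. /mezrapiftool/ → mezrapiftoola.

mezrapiftoola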